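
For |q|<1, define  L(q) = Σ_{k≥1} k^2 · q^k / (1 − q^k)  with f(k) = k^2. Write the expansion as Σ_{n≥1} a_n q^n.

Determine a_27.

[q^27] f(1)=1,f(3)=9,f(9)=81,f(27)=729 ⇒ 820

a_27 = 820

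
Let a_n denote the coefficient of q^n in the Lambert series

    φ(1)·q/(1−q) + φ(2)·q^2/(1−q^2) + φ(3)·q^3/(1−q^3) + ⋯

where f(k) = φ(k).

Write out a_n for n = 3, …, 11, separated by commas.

q^3  k|3↦φ(k): 3:2 1:1  a_3=3
n=4: 4·1 2·2 1·4  φ→[2+1+1]=4
q^5  k|5↦φ(k): 1:1 5:4  a_5=5
q^6  k|6↦φ(k): 6:2 3:2 2:1 1:1  a_6=6
q^7  k|7↦φ(k): 1:1 7:6  a_7=7
q^8  k|8↦φ(k): 1:1 2:1 4:2 8:4  a_8=8
q^9  k|9↦φ(k): 9:6 3:2 1:1  a_9=9
n=10: 1·10 2·5 5·2 10·1  φ→[1+1+4+4]=10
n=11: 1·11 11·1  φ→[1+10]=11

3, 4, 5, 6, 7, 8, 9, 10, 11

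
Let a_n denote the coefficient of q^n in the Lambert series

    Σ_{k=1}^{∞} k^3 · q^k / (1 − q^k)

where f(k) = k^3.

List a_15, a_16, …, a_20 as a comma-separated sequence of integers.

3528, 4681, 4914, 6813, 6860, 9198

n=15: 15·1 5·3 3·5 1·15  f→[3375+125+27+1]=3528
[q^16] f(16)=4096,f(8)=512,f(4)=64,f(2)=8,f(1)=1 ⇒ 4681
d|17:{17,1}  Σf=4913+1=4914
d|18:{18,9,6,3,2,1}  Σf=5832+729+216+27+8+1=6813
n=19: 1·19 19·1  f→[1+6859]=6860
d|20:{1,2,4,5,10,20}  Σf=1+8+64+125+1000+8000=9198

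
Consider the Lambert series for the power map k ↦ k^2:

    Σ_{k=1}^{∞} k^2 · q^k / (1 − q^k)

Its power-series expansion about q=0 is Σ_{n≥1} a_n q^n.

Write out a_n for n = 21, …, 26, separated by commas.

[q^21] f(21)=441,f(7)=49,f(3)=9,f(1)=1 ⇒ 500
d|22:{1,2,11,22}  Σf=1+4+121+484=610
d|23:{1,23}  Σf=1+529=530
q^24  k|24↦f(k): 24:576 12:144 8:64 6:36 4:16 3:9 2:4 1:1  a_24=850
[q^25] f(25)=625,f(5)=25,f(1)=1 ⇒ 651
q^26  k|26↦f(k): 1:1 2:4 13:169 26:676  a_26=850

500, 610, 530, 850, 651, 850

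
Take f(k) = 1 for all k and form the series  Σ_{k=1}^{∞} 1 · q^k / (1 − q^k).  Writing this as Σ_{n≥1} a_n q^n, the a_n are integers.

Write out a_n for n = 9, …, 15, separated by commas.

3, 4, 2, 6, 2, 4, 4

q^9  k|9↦f(k): 1:1 3:1 9:1  a_9=3
q^10  k|10↦f(k): 10:1 5:1 2:1 1:1  a_10=4
q^11  k|11↦f(k): 11:1 1:1  a_11=2
n=12: 12·1 6·2 4·3 3·4 2·6 1·12  f→[1+1+1+1+1+1]=6
[q^13] f(13)=1,f(1)=1 ⇒ 2
[q^14] f(14)=1,f(7)=1,f(2)=1,f(1)=1 ⇒ 4
n=15: 15·1 5·3 3·5 1·15  f→[1+1+1+1]=4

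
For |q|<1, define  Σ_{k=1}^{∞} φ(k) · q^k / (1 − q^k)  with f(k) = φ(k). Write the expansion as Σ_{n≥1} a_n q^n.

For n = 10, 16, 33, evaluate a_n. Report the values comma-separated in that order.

n=10: 1·10 2·5 5·2 10·1  φ→[1+1+4+4]=10
q^16  k|16↦φ(k): 1:1 2:1 4:2 8:4 16:8  a_16=16
[q^33] φ(1)=1,φ(3)=2,φ(11)=10,φ(33)=20 ⇒ 33

10, 16, 33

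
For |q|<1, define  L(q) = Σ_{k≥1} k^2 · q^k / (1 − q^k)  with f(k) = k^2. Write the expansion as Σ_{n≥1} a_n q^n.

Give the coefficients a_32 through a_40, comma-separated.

1365, 1220, 1450, 1300, 1911, 1370, 1810, 1700, 2210

n=32: 32·1 16·2 8·4 4·8 2·16 1·32  f→[1024+256+64+16+4+1]=1365
n=33: 33·1 11·3 3·11 1·33  f→[1089+121+9+1]=1220
q^34  k|34↦f(k): 34:1156 17:289 2:4 1:1  a_34=1450
d|35:{1,5,7,35}  Σf=1+25+49+1225=1300
n=36: 36·1 18·2 12·3 9·4 6·6 4·9 3·12 2·18 1·36  f→[1296+324+144+81+36+16+9+4+1]=1911
n=37: 37·1 1·37  f→[1369+1]=1370
d|38:{38,19,2,1}  Σf=1444+361+4+1=1810
n=39: 1·39 3·13 13·3 39·1  f→[1+9+169+1521]=1700
[q^40] f(40)=1600,f(20)=400,f(10)=100,f(8)=64,f(5)=25,f(4)=16,f(2)=4,f(1)=1 ⇒ 2210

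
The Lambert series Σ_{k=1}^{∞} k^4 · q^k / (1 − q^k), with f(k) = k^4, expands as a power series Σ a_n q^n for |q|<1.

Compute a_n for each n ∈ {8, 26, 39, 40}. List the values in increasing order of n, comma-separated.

n=8: 1·8 2·4 4·2 8·1  f→[1+16+256+4096]=4369
n=26: 26·1 13·2 2·13 1·26  f→[456976+28561+16+1]=485554
n=39: 1·39 3·13 13·3 39·1  f→[1+81+28561+2313441]=2342084
q^40  k|40↦f(k): 1:1 2:16 4:256 5:625 8:4096 10:10000 20:160000 40:2560000  a_40=2734994

4369, 485554, 2342084, 2734994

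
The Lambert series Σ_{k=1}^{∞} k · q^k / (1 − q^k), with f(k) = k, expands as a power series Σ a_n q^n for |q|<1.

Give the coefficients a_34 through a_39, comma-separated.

[q^34] f(1)=1,f(2)=2,f(17)=17,f(34)=34 ⇒ 54
n=35: 35·1 7·5 5·7 1·35  f→[35+7+5+1]=48
q^36  k|36↦f(k): 36:36 18:18 12:12 9:9 6:6 4:4 3:3 2:2 1:1  a_36=91
[q^37] f(1)=1,f(37)=37 ⇒ 38
[q^38] f(1)=1,f(2)=2,f(19)=19,f(38)=38 ⇒ 60
n=39: 1·39 3·13 13·3 39·1  f→[1+3+13+39]=56

54, 48, 91, 38, 60, 56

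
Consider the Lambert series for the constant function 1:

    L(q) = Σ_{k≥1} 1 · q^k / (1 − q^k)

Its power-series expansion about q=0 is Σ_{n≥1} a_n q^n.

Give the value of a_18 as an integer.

d|18:{1,2,3,6,9,18}  Σf=1+1+1+1+1+1=6

a_18 = 6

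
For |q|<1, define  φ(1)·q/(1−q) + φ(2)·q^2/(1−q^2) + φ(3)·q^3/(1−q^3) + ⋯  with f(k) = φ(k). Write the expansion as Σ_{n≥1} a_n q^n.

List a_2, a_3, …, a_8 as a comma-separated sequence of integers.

q^2  k|2↦φ(k): 2:1 1:1  a_2=2
[q^3] φ(3)=2,φ(1)=1 ⇒ 3
[q^4] φ(1)=1,φ(2)=1,φ(4)=2 ⇒ 4
q^5  k|5↦φ(k): 1:1 5:4  a_5=5
n=6: 6·1 3·2 2·3 1·6  φ→[2+2+1+1]=6
d|7:{1,7}  Σφ=1+6=7
n=8: 1·8 2·4 4·2 8·1  φ→[1+1+2+4]=8

2, 3, 4, 5, 6, 7, 8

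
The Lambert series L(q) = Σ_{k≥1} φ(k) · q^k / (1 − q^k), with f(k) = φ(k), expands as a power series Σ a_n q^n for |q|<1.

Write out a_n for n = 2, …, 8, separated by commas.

n=2: 1·2 2·1  φ→[1+1]=2
d|3:{3,1}  Σφ=2+1=3
[q^4] φ(1)=1,φ(2)=1,φ(4)=2 ⇒ 4
n=5: 5·1 1·5  φ→[4+1]=5
q^6  k|6↦φ(k): 1:1 2:1 3:2 6:2  a_6=6
d|7:{1,7}  Σφ=1+6=7
n=8: 1·8 2·4 4·2 8·1  φ→[1+1+2+4]=8

2, 3, 4, 5, 6, 7, 8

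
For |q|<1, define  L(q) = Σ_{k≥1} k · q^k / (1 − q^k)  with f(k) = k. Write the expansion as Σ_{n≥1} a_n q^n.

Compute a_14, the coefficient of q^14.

n=14: 14·1 7·2 2·7 1·14  f→[14+7+2+1]=24

a_14 = 24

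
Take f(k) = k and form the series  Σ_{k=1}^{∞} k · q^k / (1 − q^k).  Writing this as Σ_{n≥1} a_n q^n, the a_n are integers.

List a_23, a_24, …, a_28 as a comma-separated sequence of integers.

24, 60, 31, 42, 40, 56

d|23:{1,23}  Σf=1+23=24
n=24: 1·24 2·12 3·8 4·6 6·4 8·3 12·2 24·1  f→[1+2+3+4+6+8+12+24]=60
[q^25] f(1)=1,f(5)=5,f(25)=25 ⇒ 31
q^26  k|26↦f(k): 26:26 13:13 2:2 1:1  a_26=42
n=27: 1·27 3·9 9·3 27·1  f→[1+3+9+27]=40
q^28  k|28↦f(k): 28:28 14:14 7:7 4:4 2:2 1:1  a_28=56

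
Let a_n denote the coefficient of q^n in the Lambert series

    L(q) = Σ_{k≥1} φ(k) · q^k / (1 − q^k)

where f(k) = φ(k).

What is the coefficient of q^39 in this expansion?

n=39: 1·39 3·13 13·3 39·1  φ→[1+2+12+24]=39

a_39 = 39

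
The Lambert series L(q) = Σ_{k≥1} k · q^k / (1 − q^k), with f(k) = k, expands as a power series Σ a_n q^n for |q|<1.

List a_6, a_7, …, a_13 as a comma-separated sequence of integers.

d|6:{1,2,3,6}  Σf=1+2+3+6=12
[q^7] f(7)=7,f(1)=1 ⇒ 8
n=8: 8·1 4·2 2·4 1·8  f→[8+4+2+1]=15
[q^9] f(1)=1,f(3)=3,f(9)=9 ⇒ 13
q^10  k|10↦f(k): 10:10 5:5 2:2 1:1  a_10=18
q^11  k|11↦f(k): 11:11 1:1  a_11=12
q^12  k|12↦f(k): 1:1 2:2 3:3 4:4 6:6 12:12  a_12=28
d|13:{1,13}  Σf=1+13=14

12, 8, 15, 13, 18, 12, 28, 14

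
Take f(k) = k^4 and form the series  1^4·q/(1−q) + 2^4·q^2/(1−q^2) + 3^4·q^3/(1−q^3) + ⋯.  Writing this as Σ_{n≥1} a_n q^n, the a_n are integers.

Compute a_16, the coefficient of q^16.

a_16 = 69905

q^16  k|16↦f(k): 1:1 2:16 4:256 8:4096 16:65536  a_16=69905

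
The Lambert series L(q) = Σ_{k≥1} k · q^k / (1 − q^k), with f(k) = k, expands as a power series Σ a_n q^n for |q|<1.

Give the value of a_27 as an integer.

d|27:{1,3,9,27}  Σf=1+3+9+27=40

a_27 = 40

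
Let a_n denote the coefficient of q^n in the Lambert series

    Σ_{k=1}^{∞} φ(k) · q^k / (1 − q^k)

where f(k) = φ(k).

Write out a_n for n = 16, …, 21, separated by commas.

d|16:{16,8,4,2,1}  Σφ=8+4+2+1+1=16
[q^17] φ(17)=16,φ(1)=1 ⇒ 17
n=18: 18·1 9·2 6·3 3·6 2·9 1·18  φ→[6+6+2+2+1+1]=18
n=19: 19·1 1·19  φ→[18+1]=19
n=20: 1·20 2·10 4·5 5·4 10·2 20·1  φ→[1+1+2+4+4+8]=20
n=21: 21·1 7·3 3·7 1·21  φ→[12+6+2+1]=21

16, 17, 18, 19, 20, 21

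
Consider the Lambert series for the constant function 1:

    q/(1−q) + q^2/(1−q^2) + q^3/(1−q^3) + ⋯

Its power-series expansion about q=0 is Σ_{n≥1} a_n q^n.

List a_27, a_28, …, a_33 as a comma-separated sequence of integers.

4, 6, 2, 8, 2, 6, 4

q^27  k|27↦f(k): 1:1 3:1 9:1 27:1  a_27=4
d|28:{1,2,4,7,14,28}  Σf=1+1+1+1+1+1=6
n=29: 1·29 29·1  f→[1+1]=2
n=30: 30·1 15·2 10·3 6·5 5·6 3·10 2·15 1·30  f→[1+1+1+1+1+1+1+1]=8
n=31: 1·31 31·1  f→[1+1]=2
n=32: 32·1 16·2 8·4 4·8 2·16 1·32  f→[1+1+1+1+1+1]=6
n=33: 1·33 3·11 11·3 33·1  f→[1+1+1+1]=4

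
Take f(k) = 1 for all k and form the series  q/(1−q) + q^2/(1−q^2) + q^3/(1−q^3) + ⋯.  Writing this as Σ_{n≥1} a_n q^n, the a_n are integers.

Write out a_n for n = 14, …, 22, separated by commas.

q^14  k|14↦f(k): 1:1 2:1 7:1 14:1  a_14=4
d|15:{1,3,5,15}  Σf=1+1+1+1=4
[q^16] f(1)=1,f(2)=1,f(4)=1,f(8)=1,f(16)=1 ⇒ 5
q^17  k|17↦f(k): 17:1 1:1  a_17=2
q^18  k|18↦f(k): 18:1 9:1 6:1 3:1 2:1 1:1  a_18=6
n=19: 19·1 1·19  f→[1+1]=2
d|20:{20,10,5,4,2,1}  Σf=1+1+1+1+1+1=6
[q^21] f(1)=1,f(3)=1,f(7)=1,f(21)=1 ⇒ 4
n=22: 1·22 2·11 11·2 22·1  f→[1+1+1+1]=4

4, 4, 5, 2, 6, 2, 6, 4, 4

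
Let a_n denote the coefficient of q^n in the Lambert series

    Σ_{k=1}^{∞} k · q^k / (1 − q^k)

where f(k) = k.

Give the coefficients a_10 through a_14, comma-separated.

18, 12, 28, 14, 24

[q^10] f(10)=10,f(5)=5,f(2)=2,f(1)=1 ⇒ 18
d|11:{11,1}  Σf=11+1=12
[q^12] f(12)=12,f(6)=6,f(4)=4,f(3)=3,f(2)=2,f(1)=1 ⇒ 28
q^13  k|13↦f(k): 13:13 1:1  a_13=14
d|14:{1,2,7,14}  Σf=1+2+7+14=24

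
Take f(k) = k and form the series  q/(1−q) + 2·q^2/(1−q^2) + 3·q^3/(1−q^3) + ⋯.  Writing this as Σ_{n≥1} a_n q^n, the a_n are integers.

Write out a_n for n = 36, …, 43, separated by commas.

n=36: 1·36 2·18 3·12 4·9 6·6 9·4 12·3 18·2 36·1  f→[1+2+3+4+6+9+12+18+36]=91
q^37  k|37↦f(k): 37:37 1:1  a_37=38
q^38  k|38↦f(k): 38:38 19:19 2:2 1:1  a_38=60
q^39  k|39↦f(k): 1:1 3:3 13:13 39:39  a_39=56
q^40  k|40↦f(k): 1:1 2:2 4:4 5:5 8:8 10:10 20:20 40:40  a_40=90
d|41:{41,1}  Σf=41+1=42
q^42  k|42↦f(k): 42:42 21:21 14:14 7:7 6:6 3:3 2:2 1:1  a_42=96
n=43: 43·1 1·43  f→[43+1]=44

91, 38, 60, 56, 90, 42, 96, 44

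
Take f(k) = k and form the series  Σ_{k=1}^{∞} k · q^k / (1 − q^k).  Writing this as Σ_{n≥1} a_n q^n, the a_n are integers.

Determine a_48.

d|48:{1,2,3,4,6,8,12,16,24,48}  Σf=1+2+3+4+6+8+12+16+24+48=124

a_48 = 124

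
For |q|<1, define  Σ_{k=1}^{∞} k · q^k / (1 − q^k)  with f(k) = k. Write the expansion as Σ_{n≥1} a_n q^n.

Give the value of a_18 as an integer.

a_18 = 39

n=18: 18·1 9·2 6·3 3·6 2·9 1·18  f→[18+9+6+3+2+1]=39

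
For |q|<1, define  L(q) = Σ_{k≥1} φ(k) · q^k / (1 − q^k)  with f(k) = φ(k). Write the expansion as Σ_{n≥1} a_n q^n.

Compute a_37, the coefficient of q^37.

n=37: 1·37 37·1  φ→[1+36]=37

a_37 = 37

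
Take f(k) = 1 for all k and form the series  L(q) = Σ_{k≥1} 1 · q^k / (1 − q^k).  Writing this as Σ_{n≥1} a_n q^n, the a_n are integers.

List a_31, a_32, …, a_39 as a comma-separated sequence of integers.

2, 6, 4, 4, 4, 9, 2, 4, 4

q^31  k|31↦f(k): 1:1 31:1  a_31=2
[q^32] f(1)=1,f(2)=1,f(4)=1,f(8)=1,f(16)=1,f(32)=1 ⇒ 6
[q^33] f(33)=1,f(11)=1,f(3)=1,f(1)=1 ⇒ 4
n=34: 1·34 2·17 17·2 34·1  f→[1+1+1+1]=4
d|35:{35,7,5,1}  Σf=1+1+1+1=4
n=36: 1·36 2·18 3·12 4·9 6·6 9·4 12·3 18·2 36·1  f→[1+1+1+1+1+1+1+1+1]=9
q^37  k|37↦f(k): 37:1 1:1  a_37=2
d|38:{1,2,19,38}  Σf=1+1+1+1=4
n=39: 39·1 13·3 3·13 1·39  f→[1+1+1+1]=4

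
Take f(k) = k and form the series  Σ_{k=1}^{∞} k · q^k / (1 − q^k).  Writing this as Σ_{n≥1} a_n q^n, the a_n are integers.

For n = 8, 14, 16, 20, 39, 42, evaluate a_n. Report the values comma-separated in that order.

n=8: 1·8 2·4 4·2 8·1  f→[1+2+4+8]=15
d|14:{14,7,2,1}  Σf=14+7+2+1=24
n=16: 1·16 2·8 4·4 8·2 16·1  f→[1+2+4+8+16]=31
[q^20] f(20)=20,f(10)=10,f(5)=5,f(4)=4,f(2)=2,f(1)=1 ⇒ 42
d|39:{39,13,3,1}  Σf=39+13+3+1=56
d|42:{1,2,3,6,7,14,21,42}  Σf=1+2+3+6+7+14+21+42=96

15, 24, 31, 42, 56, 96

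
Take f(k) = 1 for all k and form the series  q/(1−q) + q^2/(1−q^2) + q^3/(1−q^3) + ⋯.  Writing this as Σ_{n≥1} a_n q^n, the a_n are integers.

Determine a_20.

q^20  k|20↦f(k): 1:1 2:1 4:1 5:1 10:1 20:1  a_20=6

a_20 = 6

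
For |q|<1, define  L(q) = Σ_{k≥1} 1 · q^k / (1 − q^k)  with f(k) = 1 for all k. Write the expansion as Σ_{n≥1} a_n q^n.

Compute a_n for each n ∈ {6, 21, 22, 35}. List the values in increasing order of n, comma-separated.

4, 4, 4, 4

q^6  k|6↦f(k): 6:1 3:1 2:1 1:1  a_6=4
[q^21] f(21)=1,f(7)=1,f(3)=1,f(1)=1 ⇒ 4
n=22: 22·1 11·2 2·11 1·22  f→[1+1+1+1]=4
[q^35] f(1)=1,f(5)=1,f(7)=1,f(35)=1 ⇒ 4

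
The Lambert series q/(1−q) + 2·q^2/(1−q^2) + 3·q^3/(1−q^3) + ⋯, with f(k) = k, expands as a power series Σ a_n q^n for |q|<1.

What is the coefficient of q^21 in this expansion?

n=21: 21·1 7·3 3·7 1·21  f→[21+7+3+1]=32

a_21 = 32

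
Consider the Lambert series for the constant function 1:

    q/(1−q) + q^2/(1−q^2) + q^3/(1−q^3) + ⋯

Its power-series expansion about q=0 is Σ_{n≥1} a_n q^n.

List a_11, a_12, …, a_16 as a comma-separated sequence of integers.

2, 6, 2, 4, 4, 5

[q^11] f(1)=1,f(11)=1 ⇒ 2
[q^12] f(12)=1,f(6)=1,f(4)=1,f(3)=1,f(2)=1,f(1)=1 ⇒ 6
d|13:{1,13}  Σf=1+1=2
q^14  k|14↦f(k): 14:1 7:1 2:1 1:1  a_14=4
q^15  k|15↦f(k): 15:1 5:1 3:1 1:1  a_15=4
d|16:{1,2,4,8,16}  Σf=1+1+1+1+1=5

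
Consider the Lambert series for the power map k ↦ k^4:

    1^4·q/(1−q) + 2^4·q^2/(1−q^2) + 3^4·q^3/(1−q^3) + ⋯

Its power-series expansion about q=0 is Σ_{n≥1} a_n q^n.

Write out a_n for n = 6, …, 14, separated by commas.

1394, 2402, 4369, 6643, 10642, 14642, 22386, 28562, 40834

q^6  k|6↦f(k): 1:1 2:16 3:81 6:1296  a_6=1394
n=7: 1·7 7·1  f→[1+2401]=2402
[q^8] f(8)=4096,f(4)=256,f(2)=16,f(1)=1 ⇒ 4369
q^9  k|9↦f(k): 1:1 3:81 9:6561  a_9=6643
d|10:{1,2,5,10}  Σf=1+16+625+10000=10642
n=11: 1·11 11·1  f→[1+14641]=14642
[q^12] f(12)=20736,f(6)=1296,f(4)=256,f(3)=81,f(2)=16,f(1)=1 ⇒ 22386
[q^13] f(1)=1,f(13)=28561 ⇒ 28562
n=14: 14·1 7·2 2·7 1·14  f→[38416+2401+16+1]=40834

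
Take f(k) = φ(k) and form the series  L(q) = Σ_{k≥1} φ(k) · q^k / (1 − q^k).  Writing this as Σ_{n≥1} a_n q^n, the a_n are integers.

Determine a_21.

q^21  k|21↦φ(k): 21:12 7:6 3:2 1:1  a_21=21

a_21 = 21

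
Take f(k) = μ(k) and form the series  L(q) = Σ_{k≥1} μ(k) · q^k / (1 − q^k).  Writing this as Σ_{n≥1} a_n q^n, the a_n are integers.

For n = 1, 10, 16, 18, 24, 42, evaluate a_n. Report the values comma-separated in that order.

1, 0, 0, 0, 0, 0

n=1: 1·1  μ→[1]=1
[q^10] μ(10)=1,μ(5)=-1,μ(2)=-1,μ(1)=1 ⇒ 0
n=16: 16·1 8·2 4·4 2·8 1·16  μ→[0+0+0+(-1)+1]=0
q^18  k|18↦μ(k): 1:1 2:-1 3:-1 6:1 9:0 18:0  a_18=0
d|24:{1,2,3,4,6,8,12,24}  Σμ=1+(-1)+(-1)+0+1+0+0+0=0
d|42:{42,21,14,7,6,3,2,1}  Σμ=(-1)+1+1+(-1)+1+(-1)+(-1)+1=0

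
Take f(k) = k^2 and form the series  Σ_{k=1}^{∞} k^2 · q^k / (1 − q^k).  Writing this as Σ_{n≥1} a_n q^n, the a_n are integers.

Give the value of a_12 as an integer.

a_12 = 210

[q^12] f(12)=144,f(6)=36,f(4)=16,f(3)=9,f(2)=4,f(1)=1 ⇒ 210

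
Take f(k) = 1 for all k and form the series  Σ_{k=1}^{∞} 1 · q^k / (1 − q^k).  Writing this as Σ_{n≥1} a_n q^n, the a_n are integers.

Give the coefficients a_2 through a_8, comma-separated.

2, 2, 3, 2, 4, 2, 4

d|2:{1,2}  Σf=1+1=2
q^3  k|3↦f(k): 3:1 1:1  a_3=2
q^4  k|4↦f(k): 1:1 2:1 4:1  a_4=3
n=5: 1·5 5·1  f→[1+1]=2
d|6:{6,3,2,1}  Σf=1+1+1+1=4
d|7:{1,7}  Σf=1+1=2
q^8  k|8↦f(k): 8:1 4:1 2:1 1:1  a_8=4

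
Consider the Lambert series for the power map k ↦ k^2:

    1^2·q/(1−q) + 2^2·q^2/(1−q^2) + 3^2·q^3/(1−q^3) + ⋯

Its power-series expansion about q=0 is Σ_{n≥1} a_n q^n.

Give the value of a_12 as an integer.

n=12: 1·12 2·6 3·4 4·3 6·2 12·1  f→[1+4+9+16+36+144]=210

a_12 = 210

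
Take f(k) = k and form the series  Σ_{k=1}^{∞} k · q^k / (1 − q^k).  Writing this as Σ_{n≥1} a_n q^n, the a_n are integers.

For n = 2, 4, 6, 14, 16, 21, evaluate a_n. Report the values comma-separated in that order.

3, 7, 12, 24, 31, 32

d|2:{2,1}  Σf=2+1=3
[q^4] f(4)=4,f(2)=2,f(1)=1 ⇒ 7
q^6  k|6↦f(k): 6:6 3:3 2:2 1:1  a_6=12
d|14:{1,2,7,14}  Σf=1+2+7+14=24
q^16  k|16↦f(k): 1:1 2:2 4:4 8:8 16:16  a_16=31
[q^21] f(1)=1,f(3)=3,f(7)=7,f(21)=21 ⇒ 32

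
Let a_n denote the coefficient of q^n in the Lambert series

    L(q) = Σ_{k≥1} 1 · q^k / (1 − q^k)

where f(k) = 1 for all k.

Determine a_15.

a_15 = 4

q^15  k|15↦f(k): 1:1 3:1 5:1 15:1  a_15=4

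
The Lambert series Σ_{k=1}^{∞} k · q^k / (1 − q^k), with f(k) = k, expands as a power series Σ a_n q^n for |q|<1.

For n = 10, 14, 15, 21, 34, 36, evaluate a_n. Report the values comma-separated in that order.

18, 24, 24, 32, 54, 91

n=10: 1·10 2·5 5·2 10·1  f→[1+2+5+10]=18
d|14:{1,2,7,14}  Σf=1+2+7+14=24
[q^15] f(15)=15,f(5)=5,f(3)=3,f(1)=1 ⇒ 24
q^21  k|21↦f(k): 21:21 7:7 3:3 1:1  a_21=32
d|34:{1,2,17,34}  Σf=1+2+17+34=54
q^36  k|36↦f(k): 36:36 18:18 12:12 9:9 6:6 4:4 3:3 2:2 1:1  a_36=91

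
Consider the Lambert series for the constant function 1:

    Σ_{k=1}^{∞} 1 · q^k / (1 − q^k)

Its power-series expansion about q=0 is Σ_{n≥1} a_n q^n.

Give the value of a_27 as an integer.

d|27:{1,3,9,27}  Σf=1+1+1+1=4

a_27 = 4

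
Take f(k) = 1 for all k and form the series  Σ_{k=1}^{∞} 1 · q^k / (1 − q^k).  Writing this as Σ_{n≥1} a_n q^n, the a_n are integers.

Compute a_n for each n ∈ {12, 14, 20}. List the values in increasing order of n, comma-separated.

6, 4, 6

d|12:{12,6,4,3,2,1}  Σf=1+1+1+1+1+1=6
n=14: 14·1 7·2 2·7 1·14  f→[1+1+1+1]=4
[q^20] f(20)=1,f(10)=1,f(5)=1,f(4)=1,f(2)=1,f(1)=1 ⇒ 6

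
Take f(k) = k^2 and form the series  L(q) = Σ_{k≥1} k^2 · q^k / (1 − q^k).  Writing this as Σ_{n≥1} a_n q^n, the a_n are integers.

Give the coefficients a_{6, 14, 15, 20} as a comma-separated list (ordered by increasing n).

50, 250, 260, 546

n=6: 1·6 2·3 3·2 6·1  f→[1+4+9+36]=50
n=14: 1·14 2·7 7·2 14·1  f→[1+4+49+196]=250
n=15: 15·1 5·3 3·5 1·15  f→[225+25+9+1]=260
d|20:{1,2,4,5,10,20}  Σf=1+4+16+25+100+400=546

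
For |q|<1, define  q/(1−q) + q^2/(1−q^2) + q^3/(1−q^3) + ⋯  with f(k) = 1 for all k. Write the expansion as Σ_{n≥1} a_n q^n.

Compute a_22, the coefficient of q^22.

d|22:{22,11,2,1}  Σf=1+1+1+1=4

a_22 = 4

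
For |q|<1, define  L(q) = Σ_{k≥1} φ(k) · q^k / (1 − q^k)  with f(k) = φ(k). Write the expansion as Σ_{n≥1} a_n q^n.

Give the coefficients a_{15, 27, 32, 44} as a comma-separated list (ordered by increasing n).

q^15  k|15↦φ(k): 1:1 3:2 5:4 15:8  a_15=15
d|27:{1,3,9,27}  Σφ=1+2+6+18=27
d|32:{32,16,8,4,2,1}  Σφ=16+8+4+2+1+1=32
q^44  k|44↦φ(k): 44:20 22:10 11:10 4:2 2:1 1:1  a_44=44

15, 27, 32, 44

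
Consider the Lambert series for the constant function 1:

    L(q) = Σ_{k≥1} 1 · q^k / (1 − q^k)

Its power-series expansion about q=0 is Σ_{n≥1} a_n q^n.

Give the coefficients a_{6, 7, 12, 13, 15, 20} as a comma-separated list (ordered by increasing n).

q^6  k|6↦f(k): 1:1 2:1 3:1 6:1  a_6=4
[q^7] f(7)=1,f(1)=1 ⇒ 2
d|12:{12,6,4,3,2,1}  Σf=1+1+1+1+1+1=6
n=13: 13·1 1·13  f→[1+1]=2
[q^15] f(15)=1,f(5)=1,f(3)=1,f(1)=1 ⇒ 4
d|20:{1,2,4,5,10,20}  Σf=1+1+1+1+1+1=6

4, 2, 6, 2, 4, 6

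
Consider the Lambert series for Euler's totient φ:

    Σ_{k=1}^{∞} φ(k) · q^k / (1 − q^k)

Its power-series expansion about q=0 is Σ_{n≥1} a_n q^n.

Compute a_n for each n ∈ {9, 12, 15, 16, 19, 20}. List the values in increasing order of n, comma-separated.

[q^9] φ(1)=1,φ(3)=2,φ(9)=6 ⇒ 9
d|12:{1,2,3,4,6,12}  Σφ=1+1+2+2+2+4=12
q^15  k|15↦φ(k): 1:1 3:2 5:4 15:8  a_15=15
n=16: 16·1 8·2 4·4 2·8 1·16  φ→[8+4+2+1+1]=16
q^19  k|19↦φ(k): 19:18 1:1  a_19=19
[q^20] φ(1)=1,φ(2)=1,φ(4)=2,φ(5)=4,φ(10)=4,φ(20)=8 ⇒ 20

9, 12, 15, 16, 19, 20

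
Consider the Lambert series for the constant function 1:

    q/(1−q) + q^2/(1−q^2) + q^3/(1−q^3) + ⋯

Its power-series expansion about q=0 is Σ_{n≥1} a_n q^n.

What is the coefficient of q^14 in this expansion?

a_14 = 4

[q^14] f(14)=1,f(7)=1,f(2)=1,f(1)=1 ⇒ 4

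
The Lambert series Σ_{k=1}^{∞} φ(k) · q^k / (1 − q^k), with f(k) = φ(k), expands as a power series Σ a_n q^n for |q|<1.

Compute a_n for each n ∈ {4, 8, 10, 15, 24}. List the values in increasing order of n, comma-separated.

q^4  k|4↦φ(k): 1:1 2:1 4:2  a_4=4
[q^8] φ(8)=4,φ(4)=2,φ(2)=1,φ(1)=1 ⇒ 8
[q^10] φ(1)=1,φ(2)=1,φ(5)=4,φ(10)=4 ⇒ 10
d|15:{1,3,5,15}  Σφ=1+2+4+8=15
q^24  k|24↦φ(k): 24:8 12:4 8:4 6:2 4:2 3:2 2:1 1:1  a_24=24

4, 8, 10, 15, 24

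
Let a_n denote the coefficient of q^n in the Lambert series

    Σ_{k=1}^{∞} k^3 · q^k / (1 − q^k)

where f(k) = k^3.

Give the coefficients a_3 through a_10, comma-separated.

[q^3] f(3)=27,f(1)=1 ⇒ 28
q^4  k|4↦f(k): 4:64 2:8 1:1  a_4=73
n=5: 5·1 1·5  f→[125+1]=126
q^6  k|6↦f(k): 6:216 3:27 2:8 1:1  a_6=252
n=7: 7·1 1·7  f→[343+1]=344
q^8  k|8↦f(k): 8:512 4:64 2:8 1:1  a_8=585
d|9:{1,3,9}  Σf=1+27+729=757
n=10: 1·10 2·5 5·2 10·1  f→[1+8+125+1000]=1134

28, 73, 126, 252, 344, 585, 757, 1134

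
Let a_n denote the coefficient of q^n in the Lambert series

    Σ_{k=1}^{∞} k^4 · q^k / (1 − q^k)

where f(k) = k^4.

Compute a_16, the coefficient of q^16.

n=16: 16·1 8·2 4·4 2·8 1·16  f→[65536+4096+256+16+1]=69905

a_16 = 69905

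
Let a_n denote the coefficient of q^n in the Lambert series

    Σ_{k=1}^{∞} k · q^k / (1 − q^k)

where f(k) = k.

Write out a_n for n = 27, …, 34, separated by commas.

q^27  k|27↦f(k): 27:27 9:9 3:3 1:1  a_27=40
q^28  k|28↦f(k): 1:1 2:2 4:4 7:7 14:14 28:28  a_28=56
[q^29] f(29)=29,f(1)=1 ⇒ 30
[q^30] f(30)=30,f(15)=15,f(10)=10,f(6)=6,f(5)=5,f(3)=3,f(2)=2,f(1)=1 ⇒ 72
d|31:{31,1}  Σf=31+1=32
[q^32] f(1)=1,f(2)=2,f(4)=4,f(8)=8,f(16)=16,f(32)=32 ⇒ 63
[q^33] f(1)=1,f(3)=3,f(11)=11,f(33)=33 ⇒ 48
q^34  k|34↦f(k): 34:34 17:17 2:2 1:1  a_34=54

40, 56, 30, 72, 32, 63, 48, 54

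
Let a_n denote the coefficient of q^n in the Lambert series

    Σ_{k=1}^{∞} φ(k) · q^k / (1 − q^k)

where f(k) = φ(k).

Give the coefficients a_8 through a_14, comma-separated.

[q^8] φ(8)=4,φ(4)=2,φ(2)=1,φ(1)=1 ⇒ 8
q^9  k|9↦φ(k): 1:1 3:2 9:6  a_9=9
q^10  k|10↦φ(k): 10:4 5:4 2:1 1:1  a_10=10
[q^11] φ(1)=1,φ(11)=10 ⇒ 11
n=12: 12·1 6·2 4·3 3·4 2·6 1·12  φ→[4+2+2+2+1+1]=12
d|13:{13,1}  Σφ=12+1=13
[q^14] φ(14)=6,φ(7)=6,φ(2)=1,φ(1)=1 ⇒ 14

8, 9, 10, 11, 12, 13, 14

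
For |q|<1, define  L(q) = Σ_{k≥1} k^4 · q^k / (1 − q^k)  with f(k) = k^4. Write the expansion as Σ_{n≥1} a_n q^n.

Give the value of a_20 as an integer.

q^20  k|20↦f(k): 1:1 2:16 4:256 5:625 10:10000 20:160000  a_20=170898

a_20 = 170898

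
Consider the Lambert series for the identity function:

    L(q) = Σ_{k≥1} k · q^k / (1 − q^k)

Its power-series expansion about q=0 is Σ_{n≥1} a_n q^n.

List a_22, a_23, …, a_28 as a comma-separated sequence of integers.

q^22  k|22↦f(k): 1:1 2:2 11:11 22:22  a_22=36
q^23  k|23↦f(k): 1:1 23:23  a_23=24
d|24:{1,2,3,4,6,8,12,24}  Σf=1+2+3+4+6+8+12+24=60
n=25: 1·25 5·5 25·1  f→[1+5+25]=31
[q^26] f(1)=1,f(2)=2,f(13)=13,f(26)=26 ⇒ 42
n=27: 1·27 3·9 9·3 27·1  f→[1+3+9+27]=40
n=28: 28·1 14·2 7·4 4·7 2·14 1·28  f→[28+14+7+4+2+1]=56

36, 24, 60, 31, 42, 40, 56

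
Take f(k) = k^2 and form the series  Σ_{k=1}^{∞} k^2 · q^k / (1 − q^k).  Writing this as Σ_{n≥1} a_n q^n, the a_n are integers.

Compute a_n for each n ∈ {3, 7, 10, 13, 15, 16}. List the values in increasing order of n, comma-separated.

[q^3] f(3)=9,f(1)=1 ⇒ 10
[q^7] f(1)=1,f(7)=49 ⇒ 50
n=10: 1·10 2·5 5·2 10·1  f→[1+4+25+100]=130
q^13  k|13↦f(k): 1:1 13:169  a_13=170
d|15:{1,3,5,15}  Σf=1+9+25+225=260
d|16:{1,2,4,8,16}  Σf=1+4+16+64+256=341

10, 50, 130, 170, 260, 341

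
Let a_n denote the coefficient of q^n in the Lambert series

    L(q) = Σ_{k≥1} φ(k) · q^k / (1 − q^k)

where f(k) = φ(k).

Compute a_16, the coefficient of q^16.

[q^16] φ(1)=1,φ(2)=1,φ(4)=2,φ(8)=4,φ(16)=8 ⇒ 16

a_16 = 16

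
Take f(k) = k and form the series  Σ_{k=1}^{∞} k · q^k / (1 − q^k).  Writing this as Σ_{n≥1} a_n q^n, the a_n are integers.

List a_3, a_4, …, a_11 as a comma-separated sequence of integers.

4, 7, 6, 12, 8, 15, 13, 18, 12

n=3: 3·1 1·3  f→[3+1]=4
[q^4] f(4)=4,f(2)=2,f(1)=1 ⇒ 7
q^5  k|5↦f(k): 1:1 5:5  a_5=6
q^6  k|6↦f(k): 1:1 2:2 3:3 6:6  a_6=12
[q^7] f(7)=7,f(1)=1 ⇒ 8
n=8: 8·1 4·2 2·4 1·8  f→[8+4+2+1]=15
d|9:{9,3,1}  Σf=9+3+1=13
d|10:{1,2,5,10}  Σf=1+2+5+10=18
n=11: 1·11 11·1  f→[1+11]=12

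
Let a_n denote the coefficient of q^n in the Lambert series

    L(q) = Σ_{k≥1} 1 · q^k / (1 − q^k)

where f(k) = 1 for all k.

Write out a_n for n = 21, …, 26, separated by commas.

n=21: 1·21 3·7 7·3 21·1  f→[1+1+1+1]=4
[q^22] f(1)=1,f(2)=1,f(11)=1,f(22)=1 ⇒ 4
q^23  k|23↦f(k): 23:1 1:1  a_23=2
d|24:{1,2,3,4,6,8,12,24}  Σf=1+1+1+1+1+1+1+1=8
d|25:{1,5,25}  Σf=1+1+1=3
q^26  k|26↦f(k): 26:1 13:1 2:1 1:1  a_26=4

4, 4, 2, 8, 3, 4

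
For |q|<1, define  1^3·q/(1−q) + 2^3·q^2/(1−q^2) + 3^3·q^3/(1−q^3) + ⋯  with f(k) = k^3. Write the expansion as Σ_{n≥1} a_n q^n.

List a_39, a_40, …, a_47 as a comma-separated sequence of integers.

[q^39] f(39)=59319,f(13)=2197,f(3)=27,f(1)=1 ⇒ 61544
q^40  k|40↦f(k): 1:1 2:8 4:64 5:125 8:512 10:1000 20:8000 40:64000  a_40=73710
[q^41] f(1)=1,f(41)=68921 ⇒ 68922
[q^42] f(42)=74088,f(21)=9261,f(14)=2744,f(7)=343,f(6)=216,f(3)=27,f(2)=8,f(1)=1 ⇒ 86688
d|43:{1,43}  Σf=1+79507=79508
n=44: 44·1 22·2 11·4 4·11 2·22 1·44  f→[85184+10648+1331+64+8+1]=97236
q^45  k|45↦f(k): 45:91125 15:3375 9:729 5:125 3:27 1:1  a_45=95382
n=46: 1·46 2·23 23·2 46·1  f→[1+8+12167+97336]=109512
[q^47] f(1)=1,f(47)=103823 ⇒ 103824

61544, 73710, 68922, 86688, 79508, 97236, 95382, 109512, 103824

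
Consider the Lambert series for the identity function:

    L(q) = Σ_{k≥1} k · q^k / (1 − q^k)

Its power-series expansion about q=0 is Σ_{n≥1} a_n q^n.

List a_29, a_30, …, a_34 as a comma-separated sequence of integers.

30, 72, 32, 63, 48, 54

n=29: 1·29 29·1  f→[1+29]=30
q^30  k|30↦f(k): 1:1 2:2 3:3 5:5 6:6 10:10 15:15 30:30  a_30=72
q^31  k|31↦f(k): 1:1 31:31  a_31=32
n=32: 32·1 16·2 8·4 4·8 2·16 1·32  f→[32+16+8+4+2+1]=63
d|33:{33,11,3,1}  Σf=33+11+3+1=48
d|34:{1,2,17,34}  Σf=1+2+17+34=54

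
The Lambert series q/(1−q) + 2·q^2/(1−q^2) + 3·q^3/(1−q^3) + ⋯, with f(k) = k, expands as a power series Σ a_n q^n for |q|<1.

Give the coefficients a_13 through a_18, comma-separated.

14, 24, 24, 31, 18, 39

n=13: 13·1 1·13  f→[13+1]=14
[q^14] f(14)=14,f(7)=7,f(2)=2,f(1)=1 ⇒ 24
[q^15] f(15)=15,f(5)=5,f(3)=3,f(1)=1 ⇒ 24
n=16: 1·16 2·8 4·4 8·2 16·1  f→[1+2+4+8+16]=31
d|17:{17,1}  Σf=17+1=18
[q^18] f(18)=18,f(9)=9,f(6)=6,f(3)=3,f(2)=2,f(1)=1 ⇒ 39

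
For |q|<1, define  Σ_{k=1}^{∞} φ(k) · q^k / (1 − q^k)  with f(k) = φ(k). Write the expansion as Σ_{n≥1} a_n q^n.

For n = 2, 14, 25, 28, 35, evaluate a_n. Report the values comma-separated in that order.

d|2:{2,1}  Σφ=1+1=2
q^14  k|14↦φ(k): 14:6 7:6 2:1 1:1  a_14=14
[q^25] φ(25)=20,φ(5)=4,φ(1)=1 ⇒ 25
n=28: 1·28 2·14 4·7 7·4 14·2 28·1  φ→[1+1+2+6+6+12]=28
[q^35] φ(35)=24,φ(7)=6,φ(5)=4,φ(1)=1 ⇒ 35

2, 14, 25, 28, 35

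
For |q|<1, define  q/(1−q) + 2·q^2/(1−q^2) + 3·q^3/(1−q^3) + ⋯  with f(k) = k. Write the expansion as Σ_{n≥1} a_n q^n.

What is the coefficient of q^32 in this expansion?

n=32: 1·32 2·16 4·8 8·4 16·2 32·1  f→[1+2+4+8+16+32]=63

a_32 = 63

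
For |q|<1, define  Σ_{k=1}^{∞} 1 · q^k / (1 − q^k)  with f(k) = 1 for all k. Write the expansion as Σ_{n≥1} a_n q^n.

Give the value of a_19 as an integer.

a_19 = 2

[q^19] f(19)=1,f(1)=1 ⇒ 2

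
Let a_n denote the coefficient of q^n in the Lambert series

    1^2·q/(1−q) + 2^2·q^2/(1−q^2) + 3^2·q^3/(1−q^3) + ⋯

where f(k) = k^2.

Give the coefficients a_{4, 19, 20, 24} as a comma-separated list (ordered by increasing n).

[q^4] f(1)=1,f(2)=4,f(4)=16 ⇒ 21
d|19:{19,1}  Σf=361+1=362
q^20  k|20↦f(k): 1:1 2:4 4:16 5:25 10:100 20:400  a_20=546
n=24: 1·24 2·12 3·8 4·6 6·4 8·3 12·2 24·1  f→[1+4+9+16+36+64+144+576]=850

21, 362, 546, 850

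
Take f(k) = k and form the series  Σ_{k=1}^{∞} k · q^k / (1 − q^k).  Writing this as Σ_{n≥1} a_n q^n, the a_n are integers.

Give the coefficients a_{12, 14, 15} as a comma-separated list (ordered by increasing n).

[q^12] f(1)=1,f(2)=2,f(3)=3,f(4)=4,f(6)=6,f(12)=12 ⇒ 28
[q^14] f(1)=1,f(2)=2,f(7)=7,f(14)=14 ⇒ 24
[q^15] f(15)=15,f(5)=5,f(3)=3,f(1)=1 ⇒ 24

28, 24, 24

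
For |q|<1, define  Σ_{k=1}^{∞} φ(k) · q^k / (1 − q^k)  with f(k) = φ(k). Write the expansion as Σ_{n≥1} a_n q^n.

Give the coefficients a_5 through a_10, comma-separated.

q^5  k|5↦φ(k): 1:1 5:4  a_5=5
d|6:{1,2,3,6}  Σφ=1+1+2+2=6
n=7: 1·7 7·1  φ→[1+6]=7
n=8: 8·1 4·2 2·4 1·8  φ→[4+2+1+1]=8
q^9  k|9↦φ(k): 1:1 3:2 9:6  a_9=9
n=10: 10·1 5·2 2·5 1·10  φ→[4+4+1+1]=10

5, 6, 7, 8, 9, 10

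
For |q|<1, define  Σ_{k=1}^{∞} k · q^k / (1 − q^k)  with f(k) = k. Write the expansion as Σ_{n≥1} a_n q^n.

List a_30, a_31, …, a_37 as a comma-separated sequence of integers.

q^30  k|30↦f(k): 30:30 15:15 10:10 6:6 5:5 3:3 2:2 1:1  a_30=72
n=31: 31·1 1·31  f→[31+1]=32
q^32  k|32↦f(k): 1:1 2:2 4:4 8:8 16:16 32:32  a_32=63
d|33:{33,11,3,1}  Σf=33+11+3+1=48
d|34:{1,2,17,34}  Σf=1+2+17+34=54
q^35  k|35↦f(k): 1:1 5:5 7:7 35:35  a_35=48
q^36  k|36↦f(k): 1:1 2:2 3:3 4:4 6:6 9:9 12:12 18:18 36:36  a_36=91
q^37  k|37↦f(k): 37:37 1:1  a_37=38

72, 32, 63, 48, 54, 48, 91, 38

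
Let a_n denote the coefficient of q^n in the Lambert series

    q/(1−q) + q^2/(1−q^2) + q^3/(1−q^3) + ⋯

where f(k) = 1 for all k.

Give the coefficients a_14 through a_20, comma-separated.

q^14  k|14↦f(k): 1:1 2:1 7:1 14:1  a_14=4
q^15  k|15↦f(k): 15:1 5:1 3:1 1:1  a_15=4
[q^16] f(16)=1,f(8)=1,f(4)=1,f(2)=1,f(1)=1 ⇒ 5
n=17: 1·17 17·1  f→[1+1]=2
q^18  k|18↦f(k): 18:1 9:1 6:1 3:1 2:1 1:1  a_18=6
n=19: 19·1 1·19  f→[1+1]=2
n=20: 20·1 10·2 5·4 4·5 2·10 1·20  f→[1+1+1+1+1+1]=6

4, 4, 5, 2, 6, 2, 6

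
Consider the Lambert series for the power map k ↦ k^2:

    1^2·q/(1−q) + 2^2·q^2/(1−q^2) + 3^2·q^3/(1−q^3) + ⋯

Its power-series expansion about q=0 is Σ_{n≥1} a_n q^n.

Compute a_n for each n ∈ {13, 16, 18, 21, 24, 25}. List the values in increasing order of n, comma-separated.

n=13: 13·1 1·13  f→[169+1]=170
[q^16] f(16)=256,f(8)=64,f(4)=16,f(2)=4,f(1)=1 ⇒ 341
[q^18] f(18)=324,f(9)=81,f(6)=36,f(3)=9,f(2)=4,f(1)=1 ⇒ 455
q^21  k|21↦f(k): 1:1 3:9 7:49 21:441  a_21=500
q^24  k|24↦f(k): 24:576 12:144 8:64 6:36 4:16 3:9 2:4 1:1  a_24=850
[q^25] f(25)=625,f(5)=25,f(1)=1 ⇒ 651

170, 341, 455, 500, 850, 651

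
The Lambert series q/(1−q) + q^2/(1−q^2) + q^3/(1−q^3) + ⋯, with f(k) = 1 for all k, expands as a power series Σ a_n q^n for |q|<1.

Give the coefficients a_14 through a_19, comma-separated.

n=14: 1·14 2·7 7·2 14·1  f→[1+1+1+1]=4
q^15  k|15↦f(k): 1:1 3:1 5:1 15:1  a_15=4
d|16:{16,8,4,2,1}  Σf=1+1+1+1+1=5
[q^17] f(1)=1,f(17)=1 ⇒ 2
n=18: 1·18 2·9 3·6 6·3 9·2 18·1  f→[1+1+1+1+1+1]=6
q^19  k|19↦f(k): 19:1 1:1  a_19=2

4, 4, 5, 2, 6, 2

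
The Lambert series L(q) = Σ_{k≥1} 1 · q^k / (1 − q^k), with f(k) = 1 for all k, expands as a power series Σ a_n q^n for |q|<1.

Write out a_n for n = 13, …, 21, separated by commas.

2, 4, 4, 5, 2, 6, 2, 6, 4

n=13: 13·1 1·13  f→[1+1]=2
q^14  k|14↦f(k): 1:1 2:1 7:1 14:1  a_14=4
n=15: 15·1 5·3 3·5 1·15  f→[1+1+1+1]=4
q^16  k|16↦f(k): 1:1 2:1 4:1 8:1 16:1  a_16=5
d|17:{17,1}  Σf=1+1=2
d|18:{18,9,6,3,2,1}  Σf=1+1+1+1+1+1=6
q^19  k|19↦f(k): 1:1 19:1  a_19=2
[q^20] f(1)=1,f(2)=1,f(4)=1,f(5)=1,f(10)=1,f(20)=1 ⇒ 6
[q^21] f(1)=1,f(3)=1,f(7)=1,f(21)=1 ⇒ 4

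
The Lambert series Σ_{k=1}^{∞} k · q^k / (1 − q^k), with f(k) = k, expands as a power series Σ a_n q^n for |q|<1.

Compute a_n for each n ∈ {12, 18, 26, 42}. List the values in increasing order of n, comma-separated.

n=12: 12·1 6·2 4·3 3·4 2·6 1·12  f→[12+6+4+3+2+1]=28
q^18  k|18↦f(k): 18:18 9:9 6:6 3:3 2:2 1:1  a_18=39
d|26:{26,13,2,1}  Σf=26+13+2+1=42
d|42:{1,2,3,6,7,14,21,42}  Σf=1+2+3+6+7+14+21+42=96

28, 39, 42, 96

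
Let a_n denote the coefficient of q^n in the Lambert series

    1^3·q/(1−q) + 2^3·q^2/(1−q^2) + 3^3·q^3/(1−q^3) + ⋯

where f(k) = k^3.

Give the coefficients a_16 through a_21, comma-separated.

q^16  k|16↦f(k): 16:4096 8:512 4:64 2:8 1:1  a_16=4681
d|17:{1,17}  Σf=1+4913=4914
[q^18] f(1)=1,f(2)=8,f(3)=27,f(6)=216,f(9)=729,f(18)=5832 ⇒ 6813
n=19: 19·1 1·19  f→[6859+1]=6860
[q^20] f(1)=1,f(2)=8,f(4)=64,f(5)=125,f(10)=1000,f(20)=8000 ⇒ 9198
[q^21] f(21)=9261,f(7)=343,f(3)=27,f(1)=1 ⇒ 9632

4681, 4914, 6813, 6860, 9198, 9632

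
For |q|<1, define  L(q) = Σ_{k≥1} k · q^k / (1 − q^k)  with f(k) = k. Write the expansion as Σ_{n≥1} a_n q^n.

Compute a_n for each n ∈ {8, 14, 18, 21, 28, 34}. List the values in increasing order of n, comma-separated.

d|8:{1,2,4,8}  Σf=1+2+4+8=15
[q^14] f(14)=14,f(7)=7,f(2)=2,f(1)=1 ⇒ 24
d|18:{1,2,3,6,9,18}  Σf=1+2+3+6+9+18=39
[q^21] f(21)=21,f(7)=7,f(3)=3,f(1)=1 ⇒ 32
n=28: 28·1 14·2 7·4 4·7 2·14 1·28  f→[28+14+7+4+2+1]=56
d|34:{34,17,2,1}  Σf=34+17+2+1=54

15, 24, 39, 32, 56, 54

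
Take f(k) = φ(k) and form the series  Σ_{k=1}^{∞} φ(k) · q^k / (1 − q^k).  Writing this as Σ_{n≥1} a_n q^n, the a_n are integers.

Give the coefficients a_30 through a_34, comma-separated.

q^30  k|30↦φ(k): 30:8 15:8 10:4 6:2 5:4 3:2 2:1 1:1  a_30=30
[q^31] φ(31)=30,φ(1)=1 ⇒ 31
d|32:{1,2,4,8,16,32}  Σφ=1+1+2+4+8+16=32
d|33:{1,3,11,33}  Σφ=1+2+10+20=33
d|34:{1,2,17,34}  Σφ=1+1+16+16=34

30, 31, 32, 33, 34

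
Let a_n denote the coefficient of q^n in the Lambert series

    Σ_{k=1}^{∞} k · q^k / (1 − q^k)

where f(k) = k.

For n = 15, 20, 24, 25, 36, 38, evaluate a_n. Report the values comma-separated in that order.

24, 42, 60, 31, 91, 60

[q^15] f(15)=15,f(5)=5,f(3)=3,f(1)=1 ⇒ 24
[q^20] f(20)=20,f(10)=10,f(5)=5,f(4)=4,f(2)=2,f(1)=1 ⇒ 42
d|24:{1,2,3,4,6,8,12,24}  Σf=1+2+3+4+6+8+12+24=60
d|25:{1,5,25}  Σf=1+5+25=31
d|36:{36,18,12,9,6,4,3,2,1}  Σf=36+18+12+9+6+4+3+2+1=91
n=38: 38·1 19·2 2·19 1·38  f→[38+19+2+1]=60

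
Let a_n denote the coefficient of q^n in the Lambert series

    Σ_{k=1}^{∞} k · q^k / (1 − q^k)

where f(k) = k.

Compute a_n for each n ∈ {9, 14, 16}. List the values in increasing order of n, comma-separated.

q^9  k|9↦f(k): 1:1 3:3 9:9  a_9=13
d|14:{1,2,7,14}  Σf=1+2+7+14=24
d|16:{1,2,4,8,16}  Σf=1+2+4+8+16=31

13, 24, 31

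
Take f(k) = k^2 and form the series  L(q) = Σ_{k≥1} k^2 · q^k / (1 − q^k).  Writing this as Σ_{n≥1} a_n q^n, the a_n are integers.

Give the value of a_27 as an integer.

d|27:{27,9,3,1}  Σf=729+81+9+1=820

a_27 = 820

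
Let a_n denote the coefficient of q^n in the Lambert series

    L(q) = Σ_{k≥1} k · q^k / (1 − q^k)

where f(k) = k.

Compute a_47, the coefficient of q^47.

d|47:{1,47}  Σf=1+47=48

a_47 = 48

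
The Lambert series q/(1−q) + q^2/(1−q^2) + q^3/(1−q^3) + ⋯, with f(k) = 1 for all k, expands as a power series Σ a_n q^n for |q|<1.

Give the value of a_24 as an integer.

[q^24] f(24)=1,f(12)=1,f(8)=1,f(6)=1,f(4)=1,f(3)=1,f(2)=1,f(1)=1 ⇒ 8

a_24 = 8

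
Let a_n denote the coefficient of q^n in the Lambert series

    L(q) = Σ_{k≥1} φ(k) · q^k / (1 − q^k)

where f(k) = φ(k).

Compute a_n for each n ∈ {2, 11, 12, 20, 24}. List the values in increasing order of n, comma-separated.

n=2: 2·1 1·2  φ→[1+1]=2
d|11:{11,1}  Σφ=10+1=11
d|12:{1,2,3,4,6,12}  Σφ=1+1+2+2+2+4=12
[q^20] φ(20)=8,φ(10)=4,φ(5)=4,φ(4)=2,φ(2)=1,φ(1)=1 ⇒ 20
d|24:{1,2,3,4,6,8,12,24}  Σφ=1+1+2+2+2+4+4+8=24

2, 11, 12, 20, 24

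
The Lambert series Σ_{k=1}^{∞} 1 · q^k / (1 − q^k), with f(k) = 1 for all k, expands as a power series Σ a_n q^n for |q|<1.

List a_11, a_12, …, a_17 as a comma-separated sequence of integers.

[q^11] f(1)=1,f(11)=1 ⇒ 2
[q^12] f(1)=1,f(2)=1,f(3)=1,f(4)=1,f(6)=1,f(12)=1 ⇒ 6
n=13: 1·13 13·1  f→[1+1]=2
d|14:{14,7,2,1}  Σf=1+1+1+1=4
q^15  k|15↦f(k): 1:1 3:1 5:1 15:1  a_15=4
q^16  k|16↦f(k): 1:1 2:1 4:1 8:1 16:1  a_16=5
n=17: 1·17 17·1  f→[1+1]=2

2, 6, 2, 4, 4, 5, 2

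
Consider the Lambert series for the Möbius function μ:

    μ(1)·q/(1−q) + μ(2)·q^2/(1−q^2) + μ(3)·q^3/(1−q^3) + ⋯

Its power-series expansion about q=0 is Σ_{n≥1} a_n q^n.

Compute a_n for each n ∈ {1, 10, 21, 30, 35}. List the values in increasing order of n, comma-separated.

[q^1] μ(1)=1 ⇒ 1
[q^10] μ(1)=1,μ(2)=-1,μ(5)=-1,μ(10)=1 ⇒ 0
n=21: 1·21 3·7 7·3 21·1  μ→[1+(-1)+(-1)+1]=0
q^30  k|30↦μ(k): 30:-1 15:1 10:1 6:1 5:-1 3:-1 2:-1 1:1  a_30=0
[q^35] μ(1)=1,μ(5)=-1,μ(7)=-1,μ(35)=1 ⇒ 0

1, 0, 0, 0, 0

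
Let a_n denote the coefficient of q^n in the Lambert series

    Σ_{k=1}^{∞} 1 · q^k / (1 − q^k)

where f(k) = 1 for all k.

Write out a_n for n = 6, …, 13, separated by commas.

4, 2, 4, 3, 4, 2, 6, 2

q^6  k|6↦f(k): 6:1 3:1 2:1 1:1  a_6=4
q^7  k|7↦f(k): 7:1 1:1  a_7=2
n=8: 1·8 2·4 4·2 8·1  f→[1+1+1+1]=4
[q^9] f(1)=1,f(3)=1,f(9)=1 ⇒ 3
d|10:{10,5,2,1}  Σf=1+1+1+1=4
q^11  k|11↦f(k): 1:1 11:1  a_11=2
n=12: 1·12 2·6 3·4 4·3 6·2 12·1  f→[1+1+1+1+1+1]=6
[q^13] f(13)=1,f(1)=1 ⇒ 2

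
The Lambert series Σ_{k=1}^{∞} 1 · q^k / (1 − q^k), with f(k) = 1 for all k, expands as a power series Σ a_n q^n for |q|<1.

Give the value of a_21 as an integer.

q^21  k|21↦f(k): 21:1 7:1 3:1 1:1  a_21=4

a_21 = 4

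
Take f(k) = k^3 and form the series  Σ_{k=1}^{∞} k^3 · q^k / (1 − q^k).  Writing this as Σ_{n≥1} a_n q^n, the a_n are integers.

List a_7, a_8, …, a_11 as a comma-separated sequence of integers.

344, 585, 757, 1134, 1332

q^7  k|7↦f(k): 1:1 7:343  a_7=344
n=8: 8·1 4·2 2·4 1·8  f→[512+64+8+1]=585
q^9  k|9↦f(k): 9:729 3:27 1:1  a_9=757
q^10  k|10↦f(k): 1:1 2:8 5:125 10:1000  a_10=1134
n=11: 1·11 11·1  f→[1+1331]=1332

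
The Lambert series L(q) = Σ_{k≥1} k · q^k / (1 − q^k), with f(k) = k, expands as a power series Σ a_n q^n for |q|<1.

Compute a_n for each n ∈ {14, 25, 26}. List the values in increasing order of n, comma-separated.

24, 31, 42

d|14:{1,2,7,14}  Σf=1+2+7+14=24
d|25:{1,5,25}  Σf=1+5+25=31
d|26:{26,13,2,1}  Σf=26+13+2+1=42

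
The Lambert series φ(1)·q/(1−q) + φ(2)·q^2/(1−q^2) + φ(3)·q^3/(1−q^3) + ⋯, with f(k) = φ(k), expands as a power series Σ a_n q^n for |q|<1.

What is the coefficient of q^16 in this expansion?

d|16:{1,2,4,8,16}  Σφ=1+1+2+4+8=16

a_16 = 16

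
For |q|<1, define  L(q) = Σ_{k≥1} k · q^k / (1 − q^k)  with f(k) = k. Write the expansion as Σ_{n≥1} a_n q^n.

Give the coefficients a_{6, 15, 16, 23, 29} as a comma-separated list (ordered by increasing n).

12, 24, 31, 24, 30

n=6: 1·6 2·3 3·2 6·1  f→[1+2+3+6]=12
[q^15] f(15)=15,f(5)=5,f(3)=3,f(1)=1 ⇒ 24
[q^16] f(16)=16,f(8)=8,f(4)=4,f(2)=2,f(1)=1 ⇒ 31
n=23: 1·23 23·1  f→[1+23]=24
q^29  k|29↦f(k): 29:29 1:1  a_29=30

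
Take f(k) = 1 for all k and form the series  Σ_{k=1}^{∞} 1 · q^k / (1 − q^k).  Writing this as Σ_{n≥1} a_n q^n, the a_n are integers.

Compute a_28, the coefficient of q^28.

d|28:{28,14,7,4,2,1}  Σf=1+1+1+1+1+1=6

a_28 = 6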